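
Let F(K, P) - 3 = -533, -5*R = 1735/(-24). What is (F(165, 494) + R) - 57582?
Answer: -1394341/24 ≈ -58098.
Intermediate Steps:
R = 347/24 (R = -347/(-24) = -347*(-1)/24 = -⅕*(-1735/24) = 347/24 ≈ 14.458)
F(K, P) = -530 (F(K, P) = 3 - 533 = -530)
(F(165, 494) + R) - 57582 = (-530 + 347/24) - 57582 = -12373/24 - 57582 = -1394341/24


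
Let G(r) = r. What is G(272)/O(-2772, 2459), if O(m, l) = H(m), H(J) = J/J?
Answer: 272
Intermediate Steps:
H(J) = 1
O(m, l) = 1
G(272)/O(-2772, 2459) = 272/1 = 272*1 = 272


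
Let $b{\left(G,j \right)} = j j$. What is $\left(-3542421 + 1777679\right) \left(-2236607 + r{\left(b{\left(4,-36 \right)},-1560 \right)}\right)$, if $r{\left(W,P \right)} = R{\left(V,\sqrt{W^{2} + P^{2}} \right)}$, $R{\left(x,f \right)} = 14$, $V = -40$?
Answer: $3947009604006$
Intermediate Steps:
$b{\left(G,j \right)} = j^{2}$
$r{\left(W,P \right)} = 14$
$\left(-3542421 + 1777679\right) \left(-2236607 + r{\left(b{\left(4,-36 \right)},-1560 \right)}\right) = \left(-3542421 + 1777679\right) \left(-2236607 + 14\right) = \left(-1764742\right) \left(-2236593\right) = 3947009604006$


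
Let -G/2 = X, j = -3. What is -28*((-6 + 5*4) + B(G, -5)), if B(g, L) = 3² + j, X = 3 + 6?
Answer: -560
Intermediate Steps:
X = 9
G = -18 (G = -2*9 = -18)
B(g, L) = 6 (B(g, L) = 3² - 3 = 9 - 3 = 6)
-28*((-6 + 5*4) + B(G, -5)) = -28*((-6 + 5*4) + 6) = -28*((-6 + 20) + 6) = -28*(14 + 6) = -28*20 = -560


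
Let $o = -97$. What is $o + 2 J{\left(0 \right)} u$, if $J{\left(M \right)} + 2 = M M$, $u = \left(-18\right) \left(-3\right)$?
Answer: $-313$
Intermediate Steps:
$u = 54$
$J{\left(M \right)} = -2 + M^{2}$ ($J{\left(M \right)} = -2 + M M = -2 + M^{2}$)
$o + 2 J{\left(0 \right)} u = -97 + 2 \left(-2 + 0^{2}\right) 54 = -97 + 2 \left(-2 + 0\right) 54 = -97 + 2 \left(-2\right) 54 = -97 - 216 = -313$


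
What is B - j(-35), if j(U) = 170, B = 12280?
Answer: 12110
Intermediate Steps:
B - j(-35) = 12280 - 1*170 = 12280 - 170 = 12110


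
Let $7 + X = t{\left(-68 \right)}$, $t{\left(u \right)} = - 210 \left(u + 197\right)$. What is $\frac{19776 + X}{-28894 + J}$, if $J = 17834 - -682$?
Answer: $\frac{7321}{10378} \approx 0.70543$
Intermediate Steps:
$J = 18516$ ($J = 17834 + 682 = 18516$)
$t{\left(u \right)} = -41370 - 210 u$ ($t{\left(u \right)} = - 210 \left(197 + u\right) = -41370 - 210 u$)
$X = -27097$ ($X = -7 - 27090 = -27097$)
$\frac{19776 + X}{-28894 + J} = \frac{19776 - 27097}{-28894 + 18516} = - \frac{7321}{-10378} = \left(-7321\right) \left(- \frac{1}{10378}\right) = \frac{7321}{10378}$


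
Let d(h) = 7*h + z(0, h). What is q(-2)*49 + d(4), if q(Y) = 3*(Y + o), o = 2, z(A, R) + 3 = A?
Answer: 25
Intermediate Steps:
z(A, R) = -3 + A
d(h) = -3 + 7*h (d(h) = 7*h + (-3 + 0) = 7*h - 3 = -3 + 7*h)
q(Y) = 6 + 3*Y (q(Y) = 3*(Y + 2) = 3*(2 + Y) = 6 + 3*Y)
q(-2)*49 + d(4) = (6 + 3*(-2))*49 + (-3 + 7*4) = (6 - 6)*49 + (-3 + 28) = 0*49 + 25 = 0 + 25 = 25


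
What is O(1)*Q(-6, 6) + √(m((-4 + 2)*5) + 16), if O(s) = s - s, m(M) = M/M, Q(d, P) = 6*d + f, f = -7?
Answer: √17 ≈ 4.1231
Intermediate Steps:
Q(d, P) = -7 + 6*d (Q(d, P) = 6*d - 7 = -7 + 6*d)
m(M) = 1
O(s) = 0
O(1)*Q(-6, 6) + √(m((-4 + 2)*5) + 16) = 0*(-7 + 6*(-6)) + √(1 + 16) = 0*(-7 - 36) + √17 = 0*(-43) + √17 = 0 + √17 = √17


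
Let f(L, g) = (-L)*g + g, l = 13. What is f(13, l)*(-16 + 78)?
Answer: -9672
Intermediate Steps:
f(L, g) = g - L*g (f(L, g) = -L*g + g = g - L*g)
f(13, l)*(-16 + 78) = (13*(1 - 1*13))*(-16 + 78) = (13*(1 - 13))*62 = (13*(-12))*62 = -156*62 = -9672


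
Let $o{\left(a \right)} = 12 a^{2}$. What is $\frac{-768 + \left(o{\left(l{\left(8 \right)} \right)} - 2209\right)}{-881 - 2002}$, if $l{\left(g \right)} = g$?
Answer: $\frac{2209}{2883} \approx 0.76622$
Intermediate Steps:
$\frac{-768 + \left(o{\left(l{\left(8 \right)} \right)} - 2209\right)}{-881 - 2002} = \frac{-768 - \left(2209 - 12 \cdot 8^{2}\right)}{-881 - 2002} = \frac{-768 + \left(12 \cdot 64 - 2209\right)}{-2883} = \left(-768 + \left(768 - 2209\right)\right) \left(- \frac{1}{2883}\right) = \left(-768 - 1441\right) \left(- \frac{1}{2883}\right) = \left(-2209\right) \left(- \frac{1}{2883}\right) = \frac{2209}{2883}$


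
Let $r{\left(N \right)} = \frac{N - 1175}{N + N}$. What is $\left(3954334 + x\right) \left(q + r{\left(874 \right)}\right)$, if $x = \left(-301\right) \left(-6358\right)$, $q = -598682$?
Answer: $- \frac{1535234342497051}{437} \approx -3.5131 \cdot 10^{12}$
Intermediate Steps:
$x = 1913758$
$r{\left(N \right)} = \frac{-1175 + N}{2 N}$
$\left(3954334 + x\right) \left(q + r{\left(874 \right)}\right) = \left(3954334 + 1913758\right) \left(-598682 + \frac{-1175 + 874}{2 \cdot 874}\right) = 5868092 \left(-598682 + \frac{1}{2} \cdot \frac{1}{874} \left(-301\right)\right) = 5868092 \left(-598682 - \frac{301}{1748}\right) = 5868092 \left(- \frac{1046496437}{1748}\right) = - \frac{1535234342497051}{437}$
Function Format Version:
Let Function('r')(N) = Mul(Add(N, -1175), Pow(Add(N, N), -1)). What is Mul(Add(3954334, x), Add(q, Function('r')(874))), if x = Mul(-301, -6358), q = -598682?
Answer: Rational(-1535234342497051, 437) ≈ -3.5131e+12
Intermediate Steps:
x = 1913758
Function('r')(N) = Mul(Rational(1, 2), Pow(N, -1), Add(-1175, N)) (Function('r')(N) = Mul(Add(-1175, N), Pow(Mul(2, N), -1)) = Mul(Add(-1175, N), Mul(Rational(1, 2), Pow(N, -1))) = Mul(Rational(1, 2), Pow(N, -1), Add(-1175, N)))
Mul(Add(3954334, x), Add(q, Function('r')(874))) = Mul(Add(3954334, 1913758), Add(-598682, Mul(Rational(1, 2), Pow(874, -1), Add(-1175, 874)))) = Mul(5868092, Add(-598682, Mul(Rational(1, 2), Rational(1, 874), -301))) = Mul(5868092, Add(-598682, Rational(-301, 1748))) = Mul(5868092, Rational(-1046496437, 1748)) = Rational(-1535234342497051, 437)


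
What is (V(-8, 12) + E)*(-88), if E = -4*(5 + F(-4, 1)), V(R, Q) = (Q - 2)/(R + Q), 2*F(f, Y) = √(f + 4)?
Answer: 1540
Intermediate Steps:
F(f, Y) = √(4 + f)/2 (F(f, Y) = √(f + 4)/2 = √(4 + f)/2)
V(R, Q) = (-2 + Q)/(Q + R)
E = -20 (E = -4*(5 + √(4 - 4)/2) = -4*(5 + √0/2) = -4*(5 + (½)*0) = -4*(5 + 0) = -4*5 = -20)
(V(-8, 12) + E)*(-88) = ((-2 + 12)/(12 - 8) - 20)*(-88) = (10/4 - 20)*(-88) = ((¼)*10 - 20)*(-88) = (5/2 - 20)*(-88) = -35/2*(-88) = 1540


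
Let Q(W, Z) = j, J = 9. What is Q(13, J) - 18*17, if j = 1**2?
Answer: -305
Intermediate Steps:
j = 1
Q(W, Z) = 1
Q(13, J) - 18*17 = 1 - 18*17 = 1 - 306 = -305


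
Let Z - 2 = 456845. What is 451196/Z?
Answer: 451196/456847 ≈ 0.98763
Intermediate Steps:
Z = 456847 (Z = 2 + 456845 = 456847)
451196/Z = 451196/456847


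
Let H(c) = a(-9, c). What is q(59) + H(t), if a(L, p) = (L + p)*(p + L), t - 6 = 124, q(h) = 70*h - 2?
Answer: 18769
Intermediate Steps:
q(h) = -2 + 70*h
t = 130 (t = 6 + 124 = 130)
a(L, p) = (L + p)² (a(L, p) = (L + p)*(L + p) = (L + p)²)
H(c) = (-9 + c)²
q(59) + H(t) = (-2 + 70*59) + (-9 + 130)² = (-2 + 4130) + 121² = 4128 + 14641 = 18769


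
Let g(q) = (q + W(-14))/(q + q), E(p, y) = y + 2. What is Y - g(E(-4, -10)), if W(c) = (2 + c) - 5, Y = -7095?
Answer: -113545/16 ≈ -7096.6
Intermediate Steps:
W(c) = -3 + c
E(p, y) = 2 + y
g(q) = (-17 + q)/(2*q) (g(q) = (q + (-3 - 14))/(q + q) = (q - 17)/((2*q)) = (-17 + q)*(1/(2*q)) = (-17 + q)/(2*q))
Y - g(E(-4, -10)) = -7095 - (-17 + (2 - 10))/(2*(2 - 10)) = -7095 - (-17 - 8)/(2*(-8)) = -7095 - (-1)*(-25)/(2*8) = -7095 - 1*25/16 = -7095 - 25/16 = -113545/16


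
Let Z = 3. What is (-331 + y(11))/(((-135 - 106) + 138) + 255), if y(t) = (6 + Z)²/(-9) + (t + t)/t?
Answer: -169/76 ≈ -2.2237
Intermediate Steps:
y(t) = -7 (y(t) = (6 + 3)²/(-9) + (t + t)/t = 9²*(-⅑) + (2*t)/t = 81*(-⅑) + 2 = -9 + 2 = -7)
(-331 + y(11))/(((-135 - 106) + 138) + 255) = (-331 - 7)/(((-135 - 106) + 138) + 255) = -338/((-241 + 138) + 255) = -338/(-103 + 255) = -338/152 = -338*1/152 = -169/76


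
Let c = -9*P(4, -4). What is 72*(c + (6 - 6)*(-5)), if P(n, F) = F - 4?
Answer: 5184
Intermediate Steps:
P(n, F) = -4 + F
c = 72 (c = -9*(-4 - 4) = -9*(-8) = 72)
72*(c + (6 - 6)*(-5)) = 72*(72 + (6 - 6)*(-5)) = 72*(72 + 0*(-5)) = 72*(72 + 0) = 72*72 = 5184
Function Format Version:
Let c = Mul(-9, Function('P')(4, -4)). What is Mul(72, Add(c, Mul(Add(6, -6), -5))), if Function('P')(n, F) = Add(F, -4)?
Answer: 5184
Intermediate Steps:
Function('P')(n, F) = Add(-4, F)
c = 72 (c = Mul(-9, Add(-4, -4)) = Mul(-9, -8) = 72)
Mul(72, Add(c, Mul(Add(6, -6), -5))) = Mul(72, Add(72, Mul(Add(6, -6), -5))) = Mul(72, Add(72, Mul(0, -5))) = Mul(72, Add(72, 0)) = Mul(72, 72) = 5184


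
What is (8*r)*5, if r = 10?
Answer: 400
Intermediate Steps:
(8*r)*5 = (8*10)*5 = 80*5 = 400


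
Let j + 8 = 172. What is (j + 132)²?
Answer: 87616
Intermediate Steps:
j = 164 (j = -8 + 172 = 164)
(j + 132)² = (164 + 132)² = 296² = 87616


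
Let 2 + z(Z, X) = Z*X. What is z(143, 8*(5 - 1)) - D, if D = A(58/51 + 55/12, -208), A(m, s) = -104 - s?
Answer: 4470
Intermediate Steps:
D = 104 (D = -104 - 1*(-208) = -104 + 208 = 104)
z(Z, X) = -2 + X*Z (z(Z, X) = -2 + Z*X = -2 + X*Z)
z(143, 8*(5 - 1)) - D = (-2 + (8*(5 - 1))*143) - 1*104 = (-2 + (8*4)*143) - 104 = (-2 + 32*143) - 104 = (-2 + 4576) - 104 = 4574 - 104 = 4470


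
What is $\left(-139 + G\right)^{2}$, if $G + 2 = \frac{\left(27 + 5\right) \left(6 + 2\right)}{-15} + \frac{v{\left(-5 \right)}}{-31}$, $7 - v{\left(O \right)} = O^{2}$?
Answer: $\frac{5362779361}{216225} \approx 24802.0$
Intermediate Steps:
$v{\left(O \right)} = 7 - O^{2}$
$G = - \frac{8596}{465}$ ($G = -2 + \left(\frac{\left(27 + 5\right) \left(6 + 2\right)}{-15} + \frac{7 - \left(-5\right)^{2}}{-31}\right) = -2 + \left(32 \cdot 8 \left(- \frac{1}{15}\right) + \left(7 - 25\right) \left(- \frac{1}{31}\right)\right) = -2 + \left(256 \left(- \frac{1}{15}\right) + \left(7 - 25\right) \left(- \frac{1}{31}\right)\right) = -2 - \frac{7666}{465} = - \frac{8596}{465} \approx -18.486$)
$\left(-139 + G\right)^{2} = \left(-139 - \frac{8596}{465}\right)^{2} = \left(- \frac{73231}{465}\right)^{2} = \frac{5362779361}{216225}$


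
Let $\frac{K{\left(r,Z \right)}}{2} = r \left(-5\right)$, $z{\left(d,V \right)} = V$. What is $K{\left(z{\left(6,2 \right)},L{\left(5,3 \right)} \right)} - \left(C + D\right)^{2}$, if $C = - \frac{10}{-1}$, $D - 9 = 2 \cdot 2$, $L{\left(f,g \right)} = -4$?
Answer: $-549$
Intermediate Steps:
$D = 13$ ($D = 9 + 2 \cdot 2 = 9 + 4 = 13$)
$C = 10$ ($C = \left(-10\right) \left(-1\right) = 10$)
$K{\left(r,Z \right)} = - 10 r$ ($K{\left(r,Z \right)} = 2 r \left(-5\right) = 2 \left(- 5 r\right) = - 10 r$)
$K{\left(z{\left(6,2 \right)},L{\left(5,3 \right)} \right)} - \left(C + D\right)^{2} = \left(-10\right) 2 - \left(10 + 13\right)^{2} = -20 - 23^{2} = -20 - 529 = -549$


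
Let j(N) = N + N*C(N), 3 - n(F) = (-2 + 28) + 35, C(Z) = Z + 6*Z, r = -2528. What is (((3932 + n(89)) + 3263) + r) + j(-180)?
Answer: 231229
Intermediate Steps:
C(Z) = 7*Z
n(F) = -58 (n(F) = 3 - ((-2 + 28) + 35) = 3 - (26 + 35) = 3 - 1*61 = 3 - 61 = -58)
j(N) = N + 7*N² (j(N) = N + N*(7*N) = N + 7*N²)
(((3932 + n(89)) + 3263) + r) + j(-180) = (((3932 - 58) + 3263) - 2528) - 180*(1 + 7*(-180)) = ((3874 + 3263) - 2528) - 180*(1 - 1260) = (7137 - 2528) - 180*(-1259) = 4609 + 226620 = 231229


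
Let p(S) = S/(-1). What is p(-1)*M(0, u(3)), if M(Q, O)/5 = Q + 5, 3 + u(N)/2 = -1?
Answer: 25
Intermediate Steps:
u(N) = -8 (u(N) = -6 + 2*(-1) = -6 - 2 = -8)
p(S) = -S (p(S) = S*(-1) = -S)
M(Q, O) = 25 + 5*Q (M(Q, O) = 5*(Q + 5) = 5*(5 + Q) = 25 + 5*Q)
p(-1)*M(0, u(3)) = (-1*(-1))*(25 + 5*0) = 1*(25 + 0) = 1*25 = 25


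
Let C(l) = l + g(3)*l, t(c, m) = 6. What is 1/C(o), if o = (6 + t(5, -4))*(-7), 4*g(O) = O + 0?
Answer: -1/147 ≈ -0.0068027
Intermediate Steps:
g(O) = O/4 (g(O) = (O + 0)/4 = O/4)
o = -84 (o = (6 + 6)*(-7) = 12*(-7) = -84)
C(l) = 7*l/4 (C(l) = l + ((¼)*3)*l = l + 3*l/4 = 7*l/4)
1/C(o) = 1/((7/4)*(-84)) = 1/(-147) = -1/147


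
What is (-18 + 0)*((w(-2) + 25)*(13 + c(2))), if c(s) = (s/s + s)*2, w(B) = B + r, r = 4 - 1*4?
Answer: -7866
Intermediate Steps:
r = 0 (r = 4 - 4 = 0)
w(B) = B (w(B) = B + 0 = B)
c(s) = 2 + 2*s (c(s) = (1 + s)*2 = 2 + 2*s)
(-18 + 0)*((w(-2) + 25)*(13 + c(2))) = (-18 + 0)*((-2 + 25)*(13 + (2 + 2*2))) = -414*(13 + (2 + 4)) = -414*(13 + 6) = -414*19 = -18*437 = -7866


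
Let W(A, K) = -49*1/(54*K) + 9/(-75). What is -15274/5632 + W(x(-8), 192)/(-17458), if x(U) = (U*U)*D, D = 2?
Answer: -67496487353/24888124800 ≈ -2.7120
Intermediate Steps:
x(U) = 2*U² (x(U) = (U*U)*2 = U²*2 = 2*U²)
W(A, K) = -3/25 - 49/(54*K) (W(A, K) = -49/(54*K) + 9*(-1/75) = -49/(54*K) - 3/25 = -3/25 - 49/(54*K))
-15274/5632 + W(x(-8), 192)/(-17458) = -15274/5632 + ((1/1350)*(-1225 - 162*192)/192)/(-17458) = -15274*1/5632 + ((1/1350)*(1/192)*(-1225 - 31104))*(-1/17458) = -7637/2816 + ((1/1350)*(1/192)*(-32329))*(-1/17458) = -7637/2816 - 32329/259200*(-1/17458) = -7637/2816 + 32329/4525113600 = -67496487353/24888124800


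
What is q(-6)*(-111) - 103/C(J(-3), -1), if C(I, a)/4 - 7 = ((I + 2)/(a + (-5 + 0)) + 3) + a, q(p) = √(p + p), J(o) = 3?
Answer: -309/98 - 222*I*√3 ≈ -3.1531 - 384.52*I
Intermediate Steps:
q(p) = √2*√p (q(p) = √(2*p) = √2*√p)
C(I, a) = 40 + 4*a + 4*(2 + I)/(-5 + a) (C(I, a) = 28 + 4*(((I + 2)/(a + (-5 + 0)) + 3) + a) = 28 + 4*(((2 + I)/(a - 5) + 3) + a) = 28 + 4*(((2 + I)/(-5 + a) + 3) + a) = 28 + 4*((3 + (2 + I)/(-5 + a)) + a) = 28 + 4*(3 + a + (2 + I)/(-5 + a)) = 28 + (12 + 4*a + 4*(2 + I)/(-5 + a)) = 40 + 4*a + 4*(2 + I)/(-5 + a))
q(-6)*(-111) - 103/C(J(-3), -1) = (√2*√(-6))*(-111) - 103*(-5 - 1)/(4*(-48 + 3 + (-1)² + 5*(-1))) = (√2*(I*√6))*(-111) - 103*(-3/(2*(-48 + 3 + 1 - 5))) = (2*I*√3)*(-111) - 103/(4*(-⅙)*(-49)) = -222*I*√3 - 103/98/3 = -222*I*√3 - 103*3/98 = -222*I*√3 - 309/98 = -309/98 - 222*I*√3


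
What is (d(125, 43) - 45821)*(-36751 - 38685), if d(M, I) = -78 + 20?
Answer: 3460928244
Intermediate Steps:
d(M, I) = -58
(d(125, 43) - 45821)*(-36751 - 38685) = (-58 - 45821)*(-36751 - 38685) = -45879*(-75436) = 3460928244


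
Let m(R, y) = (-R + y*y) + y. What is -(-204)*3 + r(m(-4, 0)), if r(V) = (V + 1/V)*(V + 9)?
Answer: 2669/4 ≈ 667.25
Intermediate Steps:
m(R, y) = y + y**2 - R (m(R, y) = (-R + y**2) + y = (y**2 - R) + y = y + y**2 - R)
r(V) = (9 + V)*(V + 1/V) (r(V) = (V + 1/V)*(9 + V) = (9 + V)*(V + 1/V))
-(-204)*3 + r(m(-4, 0)) = -(-204)*3 + (1 + (0 + 0**2 - 1*(-4))**2 + 9*(0 + 0**2 - 1*(-4)) + 9/(0 + 0**2 - 1*(-4))) = -17*(-36) + (1 + (0 + 0 + 4)**2 + 9*(0 + 0 + 4) + 9/(0 + 0 + 4)) = 612 + (1 + 4**2 + 9*4 + 9/4) = 612 + (1 + 16 + 36 + 9*(1/4)) = 612 + (1 + 16 + 36 + 9/4) = 612 + 221/4 = 2669/4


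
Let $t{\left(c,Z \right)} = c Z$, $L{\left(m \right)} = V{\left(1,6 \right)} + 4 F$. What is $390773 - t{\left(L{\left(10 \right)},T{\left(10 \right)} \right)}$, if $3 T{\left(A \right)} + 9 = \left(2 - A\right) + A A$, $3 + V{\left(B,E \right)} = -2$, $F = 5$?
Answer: $390358$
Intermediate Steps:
$V{\left(B,E \right)} = -5$ ($V{\left(B,E \right)} = -3 - 2 = -5$)
$L{\left(m \right)} = 15$ ($L{\left(m \right)} = -5 + 4 \cdot 5 = -5 + 20 = 15$)
$T{\left(A \right)} = - \frac{7}{3} - \frac{A}{3} + \frac{A^{2}}{3}$ ($T{\left(A \right)} = -3 + \frac{\left(2 - A\right) + A A}{3} = -3 + \frac{\left(2 - A\right) + A^{2}}{3} = -3 + \frac{2 + A^{2} - A}{3} = -3 + \left(\frac{2}{3} - \frac{A}{3} + \frac{A^{2}}{3}\right) = - \frac{7}{3} - \frac{A}{3} + \frac{A^{2}}{3}$)
$t{\left(c,Z \right)} = Z c$
$390773 - t{\left(L{\left(10 \right)},T{\left(10 \right)} \right)} = 390773 - \left(- \frac{7}{3} - \frac{10}{3} + \frac{10^{2}}{3}\right) 15 = 390773 - \left(- \frac{7}{3} - \frac{10}{3} + \frac{1}{3} \cdot 100\right) 15 = 390773 - \left(- \frac{7}{3} - \frac{10}{3} + \frac{100}{3}\right) 15 = 390773 - \frac{83}{3} \cdot 15 = 390773 - 415 = 390358$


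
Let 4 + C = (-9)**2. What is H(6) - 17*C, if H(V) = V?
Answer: -1303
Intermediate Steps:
C = 77 (C = -4 + (-9)**2 = -4 + 81 = 77)
H(6) - 17*C = 6 - 17*77 = 6 - 1309 = -1303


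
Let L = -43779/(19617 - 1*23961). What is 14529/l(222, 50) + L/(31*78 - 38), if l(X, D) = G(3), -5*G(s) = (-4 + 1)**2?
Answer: -83450657821/10338720 ≈ -8071.7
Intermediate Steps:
G(s) = -9/5 (G(s) = -(-4 + 1)**2/5 = -1/5*(-3)**2 = -1/5*9 = -9/5)
L = 14593/1448 (L = -43779/(19617 - 23961) = -43779/(-4344) = -43779*(-1/4344) = 14593/1448 ≈ 10.078)
l(X, D) = -9/5
14529/l(222, 50) + L/(31*78 - 38) = 14529/(-9/5) + 14593/(1448*(31*78 - 38)) = 14529*(-5/9) + 14593/(1448*(2418 - 38)) = -24215/3 + (14593/1448)/2380 = -24215/3 + (14593/1448)*(1/2380) = -24215/3 + 14593/3446240 = -83450657821/10338720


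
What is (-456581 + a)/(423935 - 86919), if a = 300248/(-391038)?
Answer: -89270410663/65893031304 ≈ -1.3548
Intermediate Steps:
a = -150124/195519 (a = 300248*(-1/391038) = -150124/195519 ≈ -0.76782)
(-456581 + a)/(423935 - 86919) = (-456581 - 150124/195519)/(423935 - 86919) = -89270410663/195519/337016 = -89270410663/195519*1/337016 = -89270410663/65893031304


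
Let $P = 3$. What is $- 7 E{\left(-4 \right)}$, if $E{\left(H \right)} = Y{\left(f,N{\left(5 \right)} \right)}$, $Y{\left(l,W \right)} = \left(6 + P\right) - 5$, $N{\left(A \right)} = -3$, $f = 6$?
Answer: $-28$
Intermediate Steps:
$Y{\left(l,W \right)} = 4$ ($Y{\left(l,W \right)} = \left(6 + 3\right) - 5 = 9 - 5 = 4$)
$E{\left(H \right)} = 4$
$- 7 E{\left(-4 \right)} = \left(-7\right) 4 = -28$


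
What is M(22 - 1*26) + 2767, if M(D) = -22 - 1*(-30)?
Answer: 2775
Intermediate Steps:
M(D) = 8 (M(D) = -22 + 30 = 8)
M(22 - 1*26) + 2767 = 8 + 2767 = 2775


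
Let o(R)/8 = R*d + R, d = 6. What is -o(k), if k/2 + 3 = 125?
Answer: -13664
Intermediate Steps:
k = 244 (k = -6 + 2*125 = -6 + 250 = 244)
o(R) = 56*R (o(R) = 8*(R*6 + R) = 8*(6*R + R) = 8*(7*R) = 56*R)
-o(k) = -56*244 = -1*13664 = -13664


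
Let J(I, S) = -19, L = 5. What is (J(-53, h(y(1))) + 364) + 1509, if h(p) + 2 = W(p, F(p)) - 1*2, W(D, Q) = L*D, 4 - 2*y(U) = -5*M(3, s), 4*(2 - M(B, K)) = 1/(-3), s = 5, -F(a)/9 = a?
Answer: 1854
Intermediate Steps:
F(a) = -9*a
M(B, K) = 25/12 (M(B, K) = 2 - ¼/(-3) = 2 - ¼*(-⅓) = 2 + 1/12 = 25/12)
y(U) = 173/24 (y(U) = 2 - (-5)*25/(2*12) = 2 - ½*(-125/12) = 2 + 125/24 = 173/24)
W(D, Q) = 5*D
h(p) = -4 + 5*p (h(p) = -2 + (5*p - 1*2) = -2 + (5*p - 2) = -2 + (-2 + 5*p) = -4 + 5*p)
(J(-53, h(y(1))) + 364) + 1509 = (-19 + 364) + 1509 = 345 + 1509 = 1854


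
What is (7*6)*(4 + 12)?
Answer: 672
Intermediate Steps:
(7*6)*(4 + 12) = 42*16 = 672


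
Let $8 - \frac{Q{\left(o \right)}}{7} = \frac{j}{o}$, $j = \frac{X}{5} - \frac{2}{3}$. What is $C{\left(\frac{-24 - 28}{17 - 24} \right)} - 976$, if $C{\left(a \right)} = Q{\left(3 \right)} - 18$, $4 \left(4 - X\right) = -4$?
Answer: $- \frac{8449}{9} \approx -938.78$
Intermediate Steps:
$X = 5$ ($X = 4 - -1 = 4 + 1 = 5$)
$j = \frac{1}{3}$ ($j = \frac{5}{5} - \frac{2}{3} = 5 \cdot \frac{1}{5} - \frac{2}{3} = 1 - \frac{2}{3} = \frac{1}{3} \approx 0.33333$)
$Q{\left(o \right)} = 56 - \frac{7}{3 o}$ ($Q{\left(o \right)} = 56 - 7 \frac{1}{3 o} = 56 - \frac{7}{3 o}$)
$C{\left(a \right)} = \frac{335}{9}$ ($C{\left(a \right)} = \left(56 - \frac{7}{3 \cdot 3}\right) - 18 = \left(56 - \frac{7}{9}\right) - 18 = \frac{497}{9} - 18 = \frac{335}{9}$)
$C{\left(\frac{-24 - 28}{17 - 24} \right)} - 976 = \frac{335}{9} - 976 = - \frac{8449}{9}$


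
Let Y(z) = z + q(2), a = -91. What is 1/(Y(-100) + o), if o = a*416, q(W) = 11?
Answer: -1/37945 ≈ -2.6354e-5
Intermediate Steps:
o = -37856 (o = -91*416 = -37856)
Y(z) = 11 + z (Y(z) = z + 11 = 11 + z)
1/(Y(-100) + o) = 1/((11 - 100) - 37856) = 1/(-89 - 37856) = 1/(-37945) = -1/37945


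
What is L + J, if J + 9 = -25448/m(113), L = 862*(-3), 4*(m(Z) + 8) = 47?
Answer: -140717/15 ≈ -9381.1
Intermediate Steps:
m(Z) = 15/4 (m(Z) = -8 + (1/4)*47 = -8 + 47/4 = 15/4)
L = -2586
J = -101927/15 (J = -9 - 25448/15/4 = -9 - 25448*4/15 = -9 - 101792/15 = -101927/15 ≈ -6795.1)
L + J = -2586 - 101927/15 = -140717/15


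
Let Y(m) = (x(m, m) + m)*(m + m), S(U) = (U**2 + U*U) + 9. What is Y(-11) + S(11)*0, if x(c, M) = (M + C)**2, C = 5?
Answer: -550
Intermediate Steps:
x(c, M) = (5 + M)**2 (x(c, M) = (M + 5)**2 = (5 + M)**2)
S(U) = 9 + 2*U**2 (S(U) = (U**2 + U**2) + 9 = 2*U**2 + 9 = 9 + 2*U**2)
Y(m) = 2*m*(m + (5 + m)**2) (Y(m) = ((5 + m)**2 + m)*(m + m) = (m + (5 + m)**2)*(2*m) = 2*m*(m + (5 + m)**2))
Y(-11) + S(11)*0 = 2*(-11)*(-11 + (5 - 11)**2) + (9 + 2*11**2)*0 = 2*(-11)*(-11 + (-6)**2) + (9 + 2*121)*0 = 2*(-11)*(-11 + 36) + (9 + 242)*0 = 2*(-11)*25 + 251*0 = -550 + 0 = -550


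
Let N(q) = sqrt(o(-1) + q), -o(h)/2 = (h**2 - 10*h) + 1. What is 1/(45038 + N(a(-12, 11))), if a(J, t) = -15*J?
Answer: 22519/1014210644 - sqrt(39)/1014210644 ≈ 2.2197e-5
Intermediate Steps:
o(h) = -2 - 2*h**2 + 20*h (o(h) = -2*((h**2 - 10*h) + 1) = -2*(1 + h**2 - 10*h) = -2 - 2*h**2 + 20*h)
N(q) = sqrt(-24 + q) (N(q) = sqrt((-2 - 2*(-1)**2 + 20*(-1)) + q) = sqrt((-2 - 2*1 - 20) + q) = sqrt((-2 - 2 - 20) + q) = sqrt(-24 + q))
1/(45038 + N(a(-12, 11))) = 1/(45038 + sqrt(-24 - 15*(-12))) = 1/(45038 + sqrt(-24 + 180)) = 1/(45038 + sqrt(156)) = 1/(45038 + 2*sqrt(39))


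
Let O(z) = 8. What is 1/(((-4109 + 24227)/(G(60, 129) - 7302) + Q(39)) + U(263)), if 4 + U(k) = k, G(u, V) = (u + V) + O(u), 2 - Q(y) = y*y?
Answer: -1015/1281774 ≈ -0.00079187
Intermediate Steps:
Q(y) = 2 - y² (Q(y) = 2 - y*y = 2 - y²)
G(u, V) = 8 + V + u (G(u, V) = (u + V) + 8 = (V + u) + 8 = 8 + V + u)
U(k) = -4 + k
1/(((-4109 + 24227)/(G(60, 129) - 7302) + Q(39)) + U(263)) = 1/(((-4109 + 24227)/((8 + 129 + 60) - 7302) + (2 - 1*39²)) + (-4 + 263)) = 1/((20118/(197 - 7302) + (2 - 1*1521)) + 259) = 1/((20118/(-7105) + (2 - 1521)) + 259) = 1/((20118*(-1/7105) - 1519) + 259) = 1/((-2874/1015 - 1519) + 259) = 1/(-1544659/1015 + 259) = 1/(-1281774/1015) = -1015/1281774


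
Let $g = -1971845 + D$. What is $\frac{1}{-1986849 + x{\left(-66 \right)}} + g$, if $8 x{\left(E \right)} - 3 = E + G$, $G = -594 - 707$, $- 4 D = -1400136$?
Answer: $- \frac{6445140164631}{3974039} \approx -1.6218 \cdot 10^{6}$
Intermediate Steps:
$D = 350034$ ($D = \left(- \frac{1}{4}\right) \left(-1400136\right) = 350034$)
$G = -1301$ ($G = -594 - 707 = -1301$)
$x{\left(E \right)} = - \frac{649}{4} + \frac{E}{8}$ ($x{\left(E \right)} = \frac{3}{8} + \frac{E - 1301}{8} = \frac{3}{8} + \frac{-1301 + E}{8} = \frac{3}{8} + \left(- \frac{1301}{8} + \frac{E}{8}\right) = - \frac{649}{4} + \frac{E}{8}$)
$g = -1621811$ ($g = -1971845 + 350034 = -1621811$)
$\frac{1}{-1986849 + x{\left(-66 \right)}} + g = \frac{1}{-1986849 + \left(- \frac{649}{4} + \frac{1}{8} \left(-66\right)\right)} - 1621811 = \frac{1}{-1986849 - \frac{341}{2}} - 1621811 = \frac{1}{- \frac{3974039}{2}} - 1621811 = - \frac{2}{3974039} - 1621811 = - \frac{6445140164631}{3974039}$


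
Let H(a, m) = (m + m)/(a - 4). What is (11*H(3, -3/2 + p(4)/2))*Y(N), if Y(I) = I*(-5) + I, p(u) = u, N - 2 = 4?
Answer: 264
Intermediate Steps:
N = 6 (N = 2 + 4 = 6)
H(a, m) = 2*m/(-4 + a) (H(a, m) = (2*m)/(-4 + a) = 2*m/(-4 + a))
Y(I) = -4*I (Y(I) = -5*I + I = -4*I)
(11*H(3, -3/2 + p(4)/2))*Y(N) = (11*(2*(-3/2 + 4/2)/(-4 + 3)))*(-4*6) = (11*(2*(-3*½ + 4*(½))/(-1)))*(-24) = (11*(2*(-3/2 + 2)*(-1)))*(-24) = (11*(2*(½)*(-1)))*(-24) = (11*(-1))*(-24) = -11*(-24) = 264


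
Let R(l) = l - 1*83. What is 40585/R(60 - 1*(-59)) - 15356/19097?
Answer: 774498929/687492 ≈ 1126.6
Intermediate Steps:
R(l) = -83 + l (R(l) = l - 83 = -83 + l)
40585/R(60 - 1*(-59)) - 15356/19097 = 40585/(-83 + (60 - 1*(-59))) - 15356/19097 = 40585/(-83 + (60 + 59)) - 15356*1/19097 = 40585/(-83 + 119) - 15356/19097 = 40585/36 - 15356/19097 = 774498929/687492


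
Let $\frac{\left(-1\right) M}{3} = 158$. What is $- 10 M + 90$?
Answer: $4830$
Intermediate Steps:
$M = -474$ ($M = \left(-3\right) 158 = -474$)
$- 10 M + 90 = \left(-10\right) \left(-474\right) + 90 = 4740 + 90 = 4830$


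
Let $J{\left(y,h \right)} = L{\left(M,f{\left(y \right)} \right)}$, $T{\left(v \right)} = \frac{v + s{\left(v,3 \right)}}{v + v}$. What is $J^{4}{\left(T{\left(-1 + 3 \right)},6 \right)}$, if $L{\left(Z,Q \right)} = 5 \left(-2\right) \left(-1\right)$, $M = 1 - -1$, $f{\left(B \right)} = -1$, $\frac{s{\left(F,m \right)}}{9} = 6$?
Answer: $10000$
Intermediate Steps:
$s{\left(F,m \right)} = 54$ ($s{\left(F,m \right)} = 9 \cdot 6 = 54$)
$M = 2$ ($M = 1 + 1 = 2$)
$T{\left(v \right)} = \frac{54 + v}{2 v}$ ($T{\left(v \right)} = \frac{v + 54}{v + v} = \frac{54 + v}{2 v}$)
$L{\left(Z,Q \right)} = 10$ ($L{\left(Z,Q \right)} = \left(-10\right) \left(-1\right) = 10$)
$J{\left(y,h \right)} = 10$
$J^{4}{\left(T{\left(-1 + 3 \right)},6 \right)} = 10^{4} = 10000$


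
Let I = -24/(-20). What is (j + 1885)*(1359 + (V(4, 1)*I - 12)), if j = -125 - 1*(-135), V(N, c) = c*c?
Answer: 2554839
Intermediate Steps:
V(N, c) = c²
I = 6/5 (I = -24*(-1/20) = 6/5 ≈ 1.2000)
j = 10 (j = -125 + 135 = 10)
(j + 1885)*(1359 + (V(4, 1)*I - 12)) = (10 + 1885)*(1359 + (1²*(6/5) - 12)) = 1895*(1359 + (1*(6/5) - 12)) = 1895*(1359 + (6/5 - 12)) = 1895*(1359 - 54/5) = 1895*(6741/5) = 2554839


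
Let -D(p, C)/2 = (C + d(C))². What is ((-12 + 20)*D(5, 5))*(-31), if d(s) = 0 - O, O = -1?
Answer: 17856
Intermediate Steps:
d(s) = 1 (d(s) = 0 - 1*(-1) = 0 + 1 = 1)
D(p, C) = -2*(1 + C)² (D(p, C) = -2*(C + 1)² = -2*(1 + C)²)
((-12 + 20)*D(5, 5))*(-31) = ((-12 + 20)*(-2*(1 + 5)²))*(-31) = (8*(-2*6²))*(-31) = (8*(-2*36))*(-31) = (8*(-72))*(-31) = -576*(-31) = 17856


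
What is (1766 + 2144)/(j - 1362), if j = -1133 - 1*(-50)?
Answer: -782/489 ≈ -1.5992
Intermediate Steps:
j = -1083 (j = -1133 + 50 = -1083)
(1766 + 2144)/(j - 1362) = (1766 + 2144)/(-1083 - 1362) = 3910/(-2445) = 3910*(-1/2445) = -782/489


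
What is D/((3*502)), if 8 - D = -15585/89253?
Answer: 243203/44805006 ≈ 0.0054280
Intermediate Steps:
D = 243203/29751 (D = 8 - (-15585)/89253 = 8 - 1*(-5195/29751) = 8 + 5195/29751 = 243203/29751 ≈ 8.1746)
D/((3*502)) = 243203/(29751*((3*502))) = (243203/29751)/1506 = (243203/29751)*(1/1506) = 243203/44805006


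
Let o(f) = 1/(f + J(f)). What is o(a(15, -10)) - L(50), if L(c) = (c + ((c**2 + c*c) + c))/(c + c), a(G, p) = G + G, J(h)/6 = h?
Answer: -10709/210 ≈ -50.995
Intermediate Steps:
J(h) = 6*h
a(G, p) = 2*G
L(c) = (2*c + 2*c**2)/(2*c) (L(c) = (c + ((c**2 + c**2) + c))/((2*c)) = (c + (2*c**2 + c))*(1/(2*c)) = (c + (c + 2*c**2))*(1/(2*c)) = (2*c + 2*c**2)*(1/(2*c)) = (2*c + 2*c**2)/(2*c))
o(f) = 1/(7*f) (o(f) = 1/(f + 6*f) = 1/(7*f))
o(a(15, -10)) - L(50) = 1/(7*((2*15))) - (1 + 50) = (1/7)/30 - 1*51 = (1/7)*(1/30) - 51 = 1/210 - 51 = -10709/210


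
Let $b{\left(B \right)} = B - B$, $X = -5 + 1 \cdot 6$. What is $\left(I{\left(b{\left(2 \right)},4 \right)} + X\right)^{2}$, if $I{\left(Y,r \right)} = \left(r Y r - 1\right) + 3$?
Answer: $9$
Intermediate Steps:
$X = 1$ ($X = -5 + 6 = 1$)
$b{\left(B \right)} = 0$
$I{\left(Y,r \right)} = 2 + Y r^{2}$ ($I{\left(Y,r \right)} = \left(Y r r - 1\right) + 3 = \left(Y r^{2} - 1\right) + 3 = \left(-1 + Y r^{2}\right) + 3 = 2 + Y r^{2}$)
$\left(I{\left(b{\left(2 \right)},4 \right)} + X\right)^{2} = \left(\left(2 + 0 \cdot 4^{2}\right) + 1\right)^{2} = \left(\left(2 + 0 \cdot 16\right) + 1\right)^{2} = \left(\left(2 + 0\right) + 1\right)^{2} = \left(2 + 1\right)^{2} = 3^{2} = 9$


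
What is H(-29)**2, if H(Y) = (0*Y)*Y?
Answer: 0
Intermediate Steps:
H(Y) = 0 (H(Y) = 0*Y = 0)
H(-29)**2 = 0**2 = 0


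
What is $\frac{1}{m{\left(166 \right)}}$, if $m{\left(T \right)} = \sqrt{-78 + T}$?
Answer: $\frac{\sqrt{22}}{44} \approx 0.1066$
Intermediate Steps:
$\frac{1}{m{\left(166 \right)}} = \frac{1}{\sqrt{-78 + 166}} = \frac{1}{\sqrt{88}} = \frac{1}{2 \sqrt{22}} = \frac{\sqrt{22}}{44}$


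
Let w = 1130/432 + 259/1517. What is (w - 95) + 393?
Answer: 2663765/8856 ≈ 300.79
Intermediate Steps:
w = 24677/8856 (w = 1130*(1/432) + 259*(1/1517) = 565/216 + 7/41 = 24677/8856 ≈ 2.7865)
(w - 95) + 393 = (24677/8856 - 95) + 393 = -816643/8856 + 393 = 2663765/8856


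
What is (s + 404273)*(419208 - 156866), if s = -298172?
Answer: 27834748542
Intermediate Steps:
(s + 404273)*(419208 - 156866) = (-298172 + 404273)*(419208 - 156866) = 106101*262342 = 27834748542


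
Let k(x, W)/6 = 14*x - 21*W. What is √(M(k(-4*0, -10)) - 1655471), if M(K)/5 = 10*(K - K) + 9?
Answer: I*√1655426 ≈ 1286.6*I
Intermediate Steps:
k(x, W) = -126*W + 84*x (k(x, W) = 6*(14*x - 21*W) = 6*(-21*W + 14*x) = -126*W + 84*x)
M(K) = 45 (M(K) = 5*(10*(K - K) + 9) = 5*(10*0 + 9) = 5*(0 + 9) = 5*9 = 45)
√(M(k(-4*0, -10)) - 1655471) = √(45 - 1655471) = √(-1655426) = I*√1655426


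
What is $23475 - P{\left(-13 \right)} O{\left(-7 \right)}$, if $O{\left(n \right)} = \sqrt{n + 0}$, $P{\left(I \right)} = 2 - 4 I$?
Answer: $23475 - 54 i \sqrt{7} \approx 23475.0 - 142.87 i$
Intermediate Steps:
$O{\left(n \right)} = \sqrt{n}$
$23475 - P{\left(-13 \right)} O{\left(-7 \right)} = 23475 - \left(2 - -52\right) \sqrt{-7} = 23475 - \left(2 + 52\right) i \sqrt{7} = 23475 - 54 i \sqrt{7}$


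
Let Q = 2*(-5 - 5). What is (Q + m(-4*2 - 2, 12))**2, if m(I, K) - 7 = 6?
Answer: 49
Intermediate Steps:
Q = -20 (Q = 2*(-10) = -20)
m(I, K) = 13 (m(I, K) = 7 + 6 = 13)
(Q + m(-4*2 - 2, 12))**2 = (-20 + 13)**2 = (-7)**2 = 49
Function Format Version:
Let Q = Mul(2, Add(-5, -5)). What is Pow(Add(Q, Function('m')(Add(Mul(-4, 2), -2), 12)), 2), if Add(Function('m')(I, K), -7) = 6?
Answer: 49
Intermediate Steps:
Q = -20 (Q = Mul(2, -10) = -20)
Function('m')(I, K) = 13 (Function('m')(I, K) = Add(7, 6) = 13)
Pow(Add(Q, Function('m')(Add(Mul(-4, 2), -2), 12)), 2) = Pow(Add(-20, 13), 2) = Pow(-7, 2) = 49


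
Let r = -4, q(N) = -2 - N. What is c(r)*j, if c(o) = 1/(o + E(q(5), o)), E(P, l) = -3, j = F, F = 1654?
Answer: -1654/7 ≈ -236.29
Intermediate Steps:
j = 1654
c(o) = 1/(-3 + o) (c(o) = 1/(o - 3) = 1/(-3 + o))
c(r)*j = 1654/(-3 - 4) = 1654/(-7) = -1/7*1654 = -1654/7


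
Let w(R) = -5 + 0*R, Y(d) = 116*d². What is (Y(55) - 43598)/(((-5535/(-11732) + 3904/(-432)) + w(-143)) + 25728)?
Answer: 97342210728/8145407209 ≈ 11.951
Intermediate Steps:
w(R) = -5 (w(R) = -5 + 0 = -5)
(Y(55) - 43598)/(((-5535/(-11732) + 3904/(-432)) + w(-143)) + 25728) = (116*55² - 43598)/(((-5535/(-11732) + 3904/(-432)) - 5) + 25728) = (116*3025 - 43598)/(((-5535*(-1/11732) + 3904*(-1/432)) - 5) + 25728) = (350900 - 43598)/(((5535/11732 - 244/27) - 5) + 25728) = 307302/((-2713163/316764 - 5) + 25728) = 307302/(-4296983/316764 + 25728) = 307302/(8145407209/316764) = 307302*(316764/8145407209) = 97342210728/8145407209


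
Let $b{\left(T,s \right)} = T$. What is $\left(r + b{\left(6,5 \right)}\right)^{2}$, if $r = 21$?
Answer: $729$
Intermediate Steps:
$\left(r + b{\left(6,5 \right)}\right)^{2} = \left(21 + 6\right)^{2} = 27^{2} = 729$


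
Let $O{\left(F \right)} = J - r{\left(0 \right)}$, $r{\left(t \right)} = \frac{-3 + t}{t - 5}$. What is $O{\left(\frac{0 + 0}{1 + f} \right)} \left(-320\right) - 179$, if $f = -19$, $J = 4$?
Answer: $-1267$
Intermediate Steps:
$r{\left(t \right)} = \frac{-3 + t}{-5 + t}$
$O{\left(F \right)} = \frac{17}{5}$ ($O{\left(F \right)} = 4 - \frac{-3 + 0}{-5 + 0} = 4 - \frac{1}{-5} \left(-3\right) = 4 - \left(- \frac{1}{5}\right) \left(-3\right) = 4 - \frac{3}{5} = \frac{17}{5}$)
$O{\left(\frac{0 + 0}{1 + f} \right)} \left(-320\right) - 179 = \frac{17}{5} \left(-320\right) - 179 = -1088 - 179 = -1267$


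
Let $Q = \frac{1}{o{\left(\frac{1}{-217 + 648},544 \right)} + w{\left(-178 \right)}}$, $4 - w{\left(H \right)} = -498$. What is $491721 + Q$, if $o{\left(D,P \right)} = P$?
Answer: $\frac{514340167}{1046} \approx 4.9172 \cdot 10^{5}$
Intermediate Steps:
$w{\left(H \right)} = 502$ ($w{\left(H \right)} = 4 - -498 = 4 + 498 = 502$)
$Q = \frac{1}{1046}$ ($Q = \frac{1}{544 + 502} = \frac{1}{1046} \approx 0.00095602$)
$491721 + Q = 491721 + \frac{1}{1046} = \frac{514340167}{1046}$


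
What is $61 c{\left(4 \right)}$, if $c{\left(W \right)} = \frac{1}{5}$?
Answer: $\frac{61}{5} \approx 12.2$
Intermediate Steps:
$c{\left(W \right)} = \frac{1}{5}$
$61 c{\left(4 \right)} = 61 \cdot \frac{1}{5} = \frac{61}{5}$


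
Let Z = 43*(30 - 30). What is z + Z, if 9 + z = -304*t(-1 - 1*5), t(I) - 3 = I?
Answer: 903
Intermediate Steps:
t(I) = 3 + I
z = 903 (z = -9 - 304*(3 + (-1 - 1*5)) = -9 - 304*(3 + (-1 - 5)) = -9 - 304*(3 - 6) = -9 - 304*(-3) = -9 + 912 = 903)
Z = 0 (Z = 43*0 = 0)
z + Z = 903 + 0 = 903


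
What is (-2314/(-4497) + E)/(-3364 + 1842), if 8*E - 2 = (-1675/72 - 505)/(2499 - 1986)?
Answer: -281639407/674149371264 ≈ -0.00041777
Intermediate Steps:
E = 35837/295488 (E = ¼ + ((-1675/72 - 505)/(2499 - 1986))/8 = ¼ + ((-1675*1/72 - 505)/513)/8 = ¼ + ((-1675/72 - 505)*(1/513))/8 = ¼ + (-38035/72*1/513)/8 = ¼ + (⅛)*(-38035/36936) = ¼ - 38035/295488 = 35837/295488 ≈ 0.12128)
(-2314/(-4497) + E)/(-3364 + 1842) = (-2314/(-4497) + 35837/295488)/(-3364 + 1842) = (-2314*(-1/4497) + 35837/295488)/(-1522) = (2314/4497 + 35837/295488)*(-1/1522) = (281639407/442936512)*(-1/1522) = -281639407/674149371264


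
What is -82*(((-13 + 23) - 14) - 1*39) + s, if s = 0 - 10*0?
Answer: 3526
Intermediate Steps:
s = 0 (s = 0 - 2*0 = 0 + 0 = 0)
-82*(((-13 + 23) - 14) - 1*39) + s = -82*(((-13 + 23) - 14) - 1*39) + 0 = -82*((10 - 14) - 39) + 0 = -82*(-4 - 39) + 0 = -82*(-43) + 0 = 3526 + 0 = 3526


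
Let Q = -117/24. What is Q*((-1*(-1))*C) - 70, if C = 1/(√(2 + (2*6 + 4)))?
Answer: -70 - 13*√2/16 ≈ -71.149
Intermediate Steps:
Q = -39/8 (Q = -117*1/24 = -39/8 ≈ -4.8750)
C = √2/6 (C = 1/(√(2 + (12 + 4))) = 1/(√(2 + 16)) = 1/(√18) = 1/(3*√2) = √2/6 ≈ 0.23570)
Q*((-1*(-1))*C) - 70 = -39*(-1*(-1))*√2/6/8 - 70 = -39*√2/6/8 - 70 = -13*√2/16 - 70 = -70 - 13*√2/16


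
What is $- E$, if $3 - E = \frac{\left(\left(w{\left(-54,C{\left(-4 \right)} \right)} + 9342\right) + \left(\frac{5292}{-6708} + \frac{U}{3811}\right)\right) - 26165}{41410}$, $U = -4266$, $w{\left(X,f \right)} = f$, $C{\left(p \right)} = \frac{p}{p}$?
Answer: $- \frac{300494052493}{88217752090} \approx -3.4063$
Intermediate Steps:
$C{\left(p \right)} = 1$
$E = \frac{300494052493}{88217752090}$ ($E = 3 - \frac{\left(\left(1 + 9342\right) + \left(\frac{5292}{-6708} - \frac{4266}{3811}\right)\right) - 26165}{41410} = 3 - \left(\left(9343 + \left(5292 \left(- \frac{1}{6708}\right) - \frac{4266}{3811}\right)\right) - 26165\right) \frac{1}{41410} = 3 - \left(\left(9343 - \frac{4065345}{2130349}\right) - 26165\right) \frac{1}{41410} = 3 - \left(\frac{19899785362}{2130349} - 26165\right) \frac{1}{41410} = 3 - \left(- \frac{35840796223}{2130349}\right) \frac{1}{41410} = 3 - - \frac{35840796223}{88217752090} = 3 + \frac{35840796223}{88217752090} = \frac{300494052493}{88217752090} \approx 3.4063$)
$- E = \left(-1\right) \frac{300494052493}{88217752090} = - \frac{300494052493}{88217752090}$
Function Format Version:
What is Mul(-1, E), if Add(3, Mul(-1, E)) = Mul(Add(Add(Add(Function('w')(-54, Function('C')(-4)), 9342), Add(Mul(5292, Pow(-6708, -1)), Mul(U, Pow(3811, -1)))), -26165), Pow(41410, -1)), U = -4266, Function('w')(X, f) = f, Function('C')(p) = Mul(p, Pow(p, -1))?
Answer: Rational(-300494052493, 88217752090) ≈ -3.4063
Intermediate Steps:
Function('C')(p) = 1
E = Rational(300494052493, 88217752090) (E = Add(3, Mul(-1, Mul(Add(Add(Add(1, 9342), Add(Mul(5292, Pow(-6708, -1)), Mul(-4266, Pow(3811, -1)))), -26165), Pow(41410, -1)))) = Add(3, Mul(-1, Mul(Add(Add(9343, Add(Mul(5292, Rational(-1, 6708)), Mul(-4266, Rational(1, 3811)))), -26165), Rational(1, 41410)))) = Add(3, Mul(-1, Mul(Add(Add(9343, Add(Rational(-441, 559), Rational(-4266, 3811))), -26165), Rational(1, 41410)))) = Add(3, Mul(-1, Mul(Add(Add(9343, Rational(-4065345, 2130349)), -26165), Rational(1, 41410)))) = Add(3, Mul(-1, Mul(Add(Rational(19899785362, 2130349), -26165), Rational(1, 41410)))) = Add(3, Mul(-1, Mul(Rational(-35840796223, 2130349), Rational(1, 41410)))) = Add(3, Mul(-1, Rational(-35840796223, 88217752090))) = Add(3, Rational(35840796223, 88217752090)) = Rational(300494052493, 88217752090) ≈ 3.4063)
Mul(-1, E) = Mul(-1, Rational(300494052493, 88217752090)) = Rational(-300494052493, 88217752090)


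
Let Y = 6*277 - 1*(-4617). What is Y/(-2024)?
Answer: -273/88 ≈ -3.1023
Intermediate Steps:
Y = 6279 (Y = 1662 + 4617 = 6279)
Y/(-2024) = 6279/(-2024) = 6279*(-1/2024) = -273/88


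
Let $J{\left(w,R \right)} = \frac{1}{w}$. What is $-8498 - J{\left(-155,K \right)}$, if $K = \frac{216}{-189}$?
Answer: $- \frac{1317189}{155} \approx -8498.0$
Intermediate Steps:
$K = - \frac{8}{7}$ ($K = 216 \left(- \frac{1}{189}\right) = - \frac{8}{7} \approx -1.1429$)
$-8498 - J{\left(-155,K \right)} = -8498 - \frac{1}{-155} = -8498 - - \frac{1}{155} = -8498 + \frac{1}{155} = - \frac{1317189}{155}$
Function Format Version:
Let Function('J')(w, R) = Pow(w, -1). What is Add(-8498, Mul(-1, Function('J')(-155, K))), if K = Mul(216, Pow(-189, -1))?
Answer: Rational(-1317189, 155) ≈ -8498.0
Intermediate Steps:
K = Rational(-8, 7) (K = Mul(216, Rational(-1, 189)) = Rational(-8, 7) ≈ -1.1429)
Add(-8498, Mul(-1, Function('J')(-155, K))) = Add(-8498, Mul(-1, Pow(-155, -1))) = Add(-8498, Mul(-1, Rational(-1, 155))) = Add(-8498, Rational(1, 155)) = Rational(-1317189, 155)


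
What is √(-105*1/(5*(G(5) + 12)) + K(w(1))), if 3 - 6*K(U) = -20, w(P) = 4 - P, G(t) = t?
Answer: √27030/102 ≈ 1.6118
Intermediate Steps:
K(U) = 23/6 (K(U) = ½ - ⅙*(-20) = ½ + 10/3 = 23/6)
√(-105*1/(5*(G(5) + 12)) + K(w(1))) = √(-105*1/(5*(5 + 12)) + 23/6) = √(-105/(17*5) + 23/6) = √(-105/85 + 23/6) = √(-105*1/85 + 23/6) = √(-21/17 + 23/6) = √(265/102) = √27030/102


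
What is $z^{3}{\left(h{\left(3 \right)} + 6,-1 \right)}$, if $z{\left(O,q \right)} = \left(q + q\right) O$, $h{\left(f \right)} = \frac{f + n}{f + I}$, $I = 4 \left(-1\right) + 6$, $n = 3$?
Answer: $- \frac{373248}{125} \approx -2986.0$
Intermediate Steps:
$I = 2$ ($I = -4 + 6 = 2$)
$h{\left(f \right)} = \frac{3 + f}{2 + f}$ ($h{\left(f \right)} = \frac{f + 3}{f + 2} = \frac{3 + f}{2 + f}$)
$z{\left(O,q \right)} = 2 O q$ ($z{\left(O,q \right)} = 2 q O = 2 O q$)
$z^{3}{\left(h{\left(3 \right)} + 6,-1 \right)} = \left(2 \left(\frac{3 + 3}{2 + 3} + 6\right) \left(-1\right)\right)^{3} = \left(2 \left(\frac{1}{5} \cdot 6 + 6\right) \left(-1\right)\right)^{3} = \left(2 \left(\frac{6}{5} + 6\right) \left(-1\right)\right)^{3} = \left(2 \cdot \frac{36}{5} \left(-1\right)\right)^{3} = \left(- \frac{72}{5}\right)^{3} = - \frac{373248}{125}$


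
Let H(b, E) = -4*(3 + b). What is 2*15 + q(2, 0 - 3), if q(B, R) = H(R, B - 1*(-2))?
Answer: 30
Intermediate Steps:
H(b, E) = -12 - 4*b
q(B, R) = -12 - 4*R
2*15 + q(2, 0 - 3) = 2*15 + (-12 - 4*(0 - 3)) = 30 + (-12 - 4*(-3)) = 30 + (-12 + 12) = 30 + 0 = 30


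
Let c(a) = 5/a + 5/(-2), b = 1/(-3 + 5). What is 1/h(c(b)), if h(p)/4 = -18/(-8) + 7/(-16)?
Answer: 4/29 ≈ 0.13793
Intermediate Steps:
b = ½ (b = 1/2 = ½ ≈ 0.50000)
c(a) = -5/2 + 5/a (c(a) = 5/a + 5*(-½) = 5/a - 5/2 = -5/2 + 5/a)
h(p) = 29/4 (h(p) = 4*(-18/(-8) + 7/(-16)) = 4*(-18*(-⅛) + 7*(-1/16)) = 4*(9/4 - 7/16) = 4*(29/16) = 29/4)
1/h(c(b)) = 1/(29/4) = 4/29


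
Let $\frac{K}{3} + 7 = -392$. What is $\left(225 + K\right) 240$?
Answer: $-233280$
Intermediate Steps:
$K = -1197$ ($K = -21 + 3 \left(-392\right) = -21 - 1176 = -1197$)
$\left(225 + K\right) 240 = \left(225 - 1197\right) 240 = \left(-972\right) 240 = -233280$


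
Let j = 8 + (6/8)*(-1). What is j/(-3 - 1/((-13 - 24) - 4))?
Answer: -1189/488 ≈ -2.4365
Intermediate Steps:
j = 29/4 (j = 8 + (6*(1/8))*(-1) = 8 + (3/4)*(-1) = 8 - 3/4 = 29/4 ≈ 7.2500)
j/(-3 - 1/((-13 - 24) - 4)) = (29/4)/(-3 - 1/((-13 - 24) - 4)) = (29/4)/(-3 - 1/(-37 - 4)) = (29/4)/(-3 - 1/(-41)) = (29/4)/(-3 - 1*(-1/41)) = (29/4)/(-3 + 1/41) = (29/4)/(-122/41) = -41/122*29/4 = -1189/488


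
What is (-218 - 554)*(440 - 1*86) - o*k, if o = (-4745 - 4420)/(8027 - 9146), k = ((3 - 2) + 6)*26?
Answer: -102492434/373 ≈ -2.7478e+5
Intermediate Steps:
k = 182 (k = (1 + 6)*26 = 7*26 = 182)
o = 3055/373 (o = -9165/(-1119) = -9165*(-1/1119) = 3055/373 ≈ 8.1904)
(-218 - 554)*(440 - 1*86) - o*k = (-218 - 554)*(440 - 1*86) - 3055*182/373 = -772*(440 - 86) - 1*556010/373 = -772*354 - 556010/373 = -273288 - 556010/373 = -102492434/373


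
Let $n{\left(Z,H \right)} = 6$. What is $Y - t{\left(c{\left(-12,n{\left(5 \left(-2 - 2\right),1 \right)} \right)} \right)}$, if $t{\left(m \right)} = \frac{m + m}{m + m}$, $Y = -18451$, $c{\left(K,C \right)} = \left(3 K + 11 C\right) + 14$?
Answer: $-18452$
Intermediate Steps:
$c{\left(K,C \right)} = 14 + 3 K + 11 C$
$t{\left(m \right)} = 1$ ($t{\left(m \right)} = \frac{2 m}{2 m} = 2 m \frac{1}{2 m} = 1$)
$Y - t{\left(c{\left(-12,n{\left(5 \left(-2 - 2\right),1 \right)} \right)} \right)} = -18451 - 1 = -18452$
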